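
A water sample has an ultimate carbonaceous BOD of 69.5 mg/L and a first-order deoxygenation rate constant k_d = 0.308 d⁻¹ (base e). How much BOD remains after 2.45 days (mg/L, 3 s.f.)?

L ≈ 32.7 mg/L

L_t = L₀ e^(−k_d t) = 69.5 × e^(−0.308×2.45) = 69.5 × 0.4702 = 32.68 mg/L.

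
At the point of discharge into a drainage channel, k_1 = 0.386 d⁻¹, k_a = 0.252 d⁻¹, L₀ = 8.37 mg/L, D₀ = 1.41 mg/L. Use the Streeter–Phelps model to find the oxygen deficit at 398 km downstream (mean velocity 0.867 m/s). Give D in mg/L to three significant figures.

D ≈ 3.59 mg/L

Travel time t = x/v = 398 km / (0.867 m/s) = 398000 m / 0.867 m/s = 459100 s = 5.313 d.
k_1 L₀/(k_a−k_1) = 0.386×8.37/(0.252−0.386) = 3.231/-0.1340 = -24.11 mg/L.
e^(−k_1 t) = e^(−0.386×5.313) = 0.1286; e^(−k_a t) = e^(−0.252×5.313) = 0.2621.
D = -24.11 × (0.1286 − 0.2621) + 1.41 × 0.2621 = 3.219 + 0.3696 = 3.589 mg/L.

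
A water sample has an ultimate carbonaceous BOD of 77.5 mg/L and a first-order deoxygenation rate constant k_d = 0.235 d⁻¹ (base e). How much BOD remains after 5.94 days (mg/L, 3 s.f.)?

L ≈ 19.2 mg/L

L_t = L₀ e^(−k_d t) = 77.5 × e^(−0.235×5.94) = 77.5 × 0.2476 = 19.19 mg/L.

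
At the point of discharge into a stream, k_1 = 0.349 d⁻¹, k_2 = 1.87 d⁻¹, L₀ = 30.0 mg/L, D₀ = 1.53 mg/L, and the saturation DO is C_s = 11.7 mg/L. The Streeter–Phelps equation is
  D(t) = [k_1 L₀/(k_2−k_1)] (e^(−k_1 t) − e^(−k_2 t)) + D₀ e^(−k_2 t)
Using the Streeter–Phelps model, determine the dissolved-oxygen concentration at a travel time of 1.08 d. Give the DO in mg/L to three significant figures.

DO ≈ 7.69 mg/L

k_1 L₀/(k_2−k_1) = 0.349×30.0/(1.87−0.349) = 10.47/1.521 = 6.884 mg/L.
e^(−k_1 t) = e^(−0.349×1.080) = 0.6860; e^(−k_2 t) = e^(−1.87×1.080) = 0.1327.
D = 6.884 × (0.6860 − 0.1327) + 1.53 × 0.1327 = 3.808 + 0.2030 = 4.011 mg/L.
DO = C_s − D = 11.7 − 4.011 = 7.689 mg/L.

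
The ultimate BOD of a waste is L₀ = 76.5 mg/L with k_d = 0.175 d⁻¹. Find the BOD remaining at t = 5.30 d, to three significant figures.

L_t = L₀ e^(−k_d t) = 76.5 × e^(−0.175×5.30) = 76.5 × 0.3955 = 30.26 mg/L.

L ≈ 30.3 mg/L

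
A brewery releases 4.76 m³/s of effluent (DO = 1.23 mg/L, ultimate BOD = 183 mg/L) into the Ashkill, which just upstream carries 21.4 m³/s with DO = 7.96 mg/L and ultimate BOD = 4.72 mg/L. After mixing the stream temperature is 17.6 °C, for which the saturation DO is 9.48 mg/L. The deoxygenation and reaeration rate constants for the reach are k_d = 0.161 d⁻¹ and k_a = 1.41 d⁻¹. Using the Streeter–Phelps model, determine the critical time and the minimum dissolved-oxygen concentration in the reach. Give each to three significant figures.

t_c ≈ 1.06 d; minimum DO ≈ 5.90 mg/L

Mixed DO = (21.4×7.96 + 4.76×1.23)/(21.4+4.76) = 176.2/26.16 = 6.735 mg/L.
Mixed L₀ = (21.4×4.72 + 4.76×183)/(26.16) = 972.1/26.16 = 37.16 mg/L.
Initial deficit D₀ = C_s − DO₀ = 9.48 − 6.735 = 2.745 mg/L.
t_c = (1/1.249) ln[(1.41/0.161)(1 − 2.745×1.249/(0.161×37.16))] = 0.8006 × ln(3.740) = 1.056 d.
D_c = (0.161/1.41) × 37.16 × e^(−0.161×1.056) = 0.1142 × 37.16 × 0.8436 = 3.580 mg/L.
Minimum DO = 9.48 − 3.580 = 5.900 mg/L.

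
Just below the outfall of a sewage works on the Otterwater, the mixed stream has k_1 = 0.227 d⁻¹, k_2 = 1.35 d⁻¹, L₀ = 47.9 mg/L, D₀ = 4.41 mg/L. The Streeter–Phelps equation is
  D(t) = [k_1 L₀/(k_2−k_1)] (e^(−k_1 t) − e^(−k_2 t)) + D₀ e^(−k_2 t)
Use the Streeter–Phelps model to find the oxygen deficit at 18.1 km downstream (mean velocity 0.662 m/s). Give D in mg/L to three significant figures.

Travel time t = x/v = 18.1 km / (0.662 m/s) = 18100 m / 0.662 m/s = 27340 s = 0.3165 d.
k_1 L₀/(k_2−k_1) = 0.227×47.9/(1.35−0.227) = 10.87/1.123 = 9.682 mg/L.
e^(−k_1 t) = e^(−0.227×0.3165) = 0.9307; e^(−k_2 t) = e^(−1.35×0.3165) = 0.6523.
D = 9.682 × (0.9307 − 0.6523) + 4.41 × 0.6523 = 2.695 + 2.877 = 5.572 mg/L.

D ≈ 5.57 mg/L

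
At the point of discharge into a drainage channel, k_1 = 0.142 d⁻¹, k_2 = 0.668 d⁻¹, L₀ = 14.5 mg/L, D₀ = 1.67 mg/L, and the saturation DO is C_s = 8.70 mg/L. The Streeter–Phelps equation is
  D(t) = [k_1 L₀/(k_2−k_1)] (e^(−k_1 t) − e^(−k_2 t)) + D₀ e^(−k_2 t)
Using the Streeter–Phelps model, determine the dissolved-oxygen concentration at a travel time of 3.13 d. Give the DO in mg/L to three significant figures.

DO ≈ 6.47 mg/L

k_1 L₀/(k_2−k_1) = 0.142×14.5/(0.668−0.142) = 2.059/0.5260 = 3.914 mg/L.
e^(−k_1 t) = e^(−0.142×3.130) = 0.6412; e^(−k_2 t) = e^(−0.668×3.130) = 0.1236.
D = 3.914 × (0.6412 − 0.1236) + 1.67 × 0.1236 = 2.026 + 0.2064 = 2.232 mg/L.
DO = C_s − D = 8.70 − 2.232 = 6.468 mg/L.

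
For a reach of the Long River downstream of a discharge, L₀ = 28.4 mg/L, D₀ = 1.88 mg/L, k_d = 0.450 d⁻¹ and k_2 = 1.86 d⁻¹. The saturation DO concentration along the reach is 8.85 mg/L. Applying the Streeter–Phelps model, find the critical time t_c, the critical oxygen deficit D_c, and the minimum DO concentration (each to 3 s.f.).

t_c = [1/(k_2−k_d)] ln[(k_2/k_d)(1 − D₀(k_2−k_d)/(k_d L₀))]
= [1/(1.86−0.450)] ln[(1.86/0.450)(1 − 1.88×1.410/(0.450×28.4))]
= (1/1.410) ln[4.133 × 0.7926] = 0.7092 × ln(3.276) = 0.7092 × 1.187 = 0.8416 d.
L(t_c) = L₀ e^(−k_d t_c) = 28.4 × 0.6847 = 19.45 mg/L, and at the critical point k_2 D_c = k_d L, so D_c = (0.450/1.86) × 19.45 = 4.705 mg/L.
Minimum DO = C_s − D_c = 8.85 − 4.705 = 4.145 mg/L.

t_c ≈ 0.842 d; D_c ≈ 4.70 mg/L; min DO ≈ 4.15 mg/L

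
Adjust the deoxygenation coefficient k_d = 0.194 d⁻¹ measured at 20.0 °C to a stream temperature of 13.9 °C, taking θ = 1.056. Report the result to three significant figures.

k_d(T₂) = k_d(T₁) · θ^(T₂−T₁) = 0.194 × 1.056^(13.9−20.0)
= 0.194 × 1.056^-6.10 = 0.194 × 0.7172 = 0.1391 d⁻¹.

k_d ≈ 0.139 d⁻¹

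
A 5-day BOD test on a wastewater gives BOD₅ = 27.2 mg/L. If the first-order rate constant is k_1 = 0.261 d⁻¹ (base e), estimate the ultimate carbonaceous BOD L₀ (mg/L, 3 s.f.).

L₀ ≈ 37.3 mg/L

BOD₅ = L₀(1 − e^(−5k_1)) ⇒ L₀ = BOD₅ / (1 − e^(−5×0.261))
= 27.2 / (1 − 0.2712) = 27.2 / 0.7288 = 37.32 mg/L.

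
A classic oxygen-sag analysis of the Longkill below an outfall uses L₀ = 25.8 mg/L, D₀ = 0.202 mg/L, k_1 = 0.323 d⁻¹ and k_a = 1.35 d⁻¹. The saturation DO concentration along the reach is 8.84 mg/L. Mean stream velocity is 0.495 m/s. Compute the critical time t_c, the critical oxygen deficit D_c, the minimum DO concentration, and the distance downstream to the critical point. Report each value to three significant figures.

t_c ≈ 1.37 d; D_c ≈ 3.97 mg/L; min DO ≈ 4.87 mg/L; x_c ≈ 58.5 km

t_c = [1/(k_a−k_1)] ln[(k_a/k_1)(1 − D₀(k_a−k_1)/(k_1 L₀))]
= [1/(1.35−0.323)] ln[(1.35/0.323)(1 − 0.202×1.027/(0.323×25.8))]
= (1/1.027) ln[4.180 × 0.9751] = 0.9737 × ln(4.076) = 0.9737 × 1.405 = 1.368 d.
D_c = (k_1/k_a) L₀ e^(−k_1 t_c) = (0.323/1.35) × 25.8 × e^(−0.323×1.368) = 0.2393 × 25.8 × 0.6428 = 3.968 mg/L.
Minimum DO = C_s − D_c = 8.84 − 3.968 = 4.872 mg/L.
x_c = v t_c = 0.495 m/s × 1.368 d × 86400 s/d = 58510 m ≈ 58.5 km.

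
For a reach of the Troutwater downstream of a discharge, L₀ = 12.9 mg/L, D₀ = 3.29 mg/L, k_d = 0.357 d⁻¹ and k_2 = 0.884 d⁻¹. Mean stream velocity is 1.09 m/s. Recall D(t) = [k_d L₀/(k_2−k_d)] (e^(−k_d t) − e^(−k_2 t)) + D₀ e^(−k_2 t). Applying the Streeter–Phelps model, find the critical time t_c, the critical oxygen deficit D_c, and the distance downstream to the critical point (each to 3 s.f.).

t_c ≈ 0.824 d; D_c ≈ 3.88 mg/L; x_c ≈ 77.6 km

With k_2/k_d = 2.476 and 1 − D₀(k_2−k_d)/(k_d L₀) = 0.6235,
t_c = ln(2.476 × 0.6235) / (0.884 − 0.357) = ln(1.544) / 0.5270 = 0.4343/0.5270 = 0.8242 d.
L(t_c) = L₀ e^(−k_d t_c) = 12.9 × 0.7451 = 9.612 mg/L, and at the critical point k_2 D_c = k_d L, so D_c = (0.357/0.884) × 9.612 = 3.882 mg/L.
x_c = v t_c = 1.09 m/s × 0.8242 d × 86400 s/d = 77620 m ≈ 77.6 km.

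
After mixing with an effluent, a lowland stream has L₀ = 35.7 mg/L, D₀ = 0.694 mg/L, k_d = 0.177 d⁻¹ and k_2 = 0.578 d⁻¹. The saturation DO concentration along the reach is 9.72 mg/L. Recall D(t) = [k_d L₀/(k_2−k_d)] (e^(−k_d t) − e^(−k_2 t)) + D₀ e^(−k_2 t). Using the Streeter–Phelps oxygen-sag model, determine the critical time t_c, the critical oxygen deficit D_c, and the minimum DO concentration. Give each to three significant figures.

t_c = [1/(k_2−k_d)] ln[(k_2/k_d)(1 − D₀(k_2−k_d)/(k_d L₀))]
= [1/(0.578−0.177)] ln[(0.578/0.177)(1 − 0.694×0.4010/(0.177×35.7))]
= (1/0.4010) ln[3.266 × 0.9560] = 2.494 × ln(3.122) = 2.494 × 1.138 = 2.839 d.
D_c = (k_d/k_2) L₀ e^(−k_d t_c) = (0.177/0.578) × 35.7 × e^(−0.177×2.839) = 0.3062 × 35.7 × 0.6050 = 6.614 mg/L.
Minimum DO = C_s − D_c = 9.72 − 6.614 = 3.106 mg/L.

t_c ≈ 2.84 d; D_c ≈ 6.61 mg/L; min DO ≈ 3.11 mg/L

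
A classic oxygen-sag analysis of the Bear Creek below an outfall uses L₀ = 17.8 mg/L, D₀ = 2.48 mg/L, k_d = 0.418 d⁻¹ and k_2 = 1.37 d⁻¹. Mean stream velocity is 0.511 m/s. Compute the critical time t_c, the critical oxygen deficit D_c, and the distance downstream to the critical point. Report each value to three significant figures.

At the critical point dD/dt = 0, so k_d L₀ e^(−k_d t) = k_2 D. Substituting D(t) from the Streeter–Phelps equation and solving for t gives
t_c = ln[(k_2/k_d)(1 − D₀(k_2−k_d)/(k_d L₀))] / (k_2−k_d).
Here k_2−k_d = 0.9520 d⁻¹ and 1 − D₀(k_2−k_d)/(k_d L₀) = 1 − 2.48×0.9520/(0.418×17.8) = 0.6827, so
t_c = ln(3.278 × 0.6827) / 0.9520 = 0.8054 / 0.9520 = 0.8460 d.
D_c = (k_d/k_2) L₀ e^(−k_d t_c) = (0.418/1.37) × 17.8 × e^(−0.418×0.8460) = 0.3051 × 17.8 × 0.7021 = 3.813 mg/L.
x_c = v t_c = 0.511 m/s × 0.8460 d × 86400 s/d = 37350 m ≈ 37.3 km.

t_c ≈ 0.846 d; D_c ≈ 3.81 mg/L; x_c ≈ 37.3 km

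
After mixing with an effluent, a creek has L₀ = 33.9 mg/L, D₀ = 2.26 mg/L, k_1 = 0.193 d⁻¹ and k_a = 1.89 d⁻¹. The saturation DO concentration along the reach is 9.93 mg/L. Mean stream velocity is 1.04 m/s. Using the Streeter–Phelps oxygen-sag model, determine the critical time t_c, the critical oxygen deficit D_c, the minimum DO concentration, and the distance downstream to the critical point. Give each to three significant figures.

t_c = [1/(k_a−k_1)] ln[(k_a/k_1)(1 − D₀(k_a−k_1)/(k_1 L₀))]
= [1/(1.89−0.193)] ln[(1.89/0.193)(1 − 2.26×1.697/(0.193×33.9))]
= (1/1.697) ln[9.793 × 0.4138] = 0.5893 × ln(4.052) = 0.5893 × 1.399 = 0.8246 d.
D_c = (k_1/k_a) L₀ e^(−k_1 t_c) = (0.193/1.89) × 33.9 × e^(−0.193×0.8246) = 0.1021 × 33.9 × 0.8529 = 2.952 mg/L.
Minimum DO = C_s − D_c = 9.93 − 2.952 = 6.978 mg/L.
x_c = v t_c = 1.04 m/s × 0.8246 d × 86400 s/d = 74090 m ≈ 74.1 km.

t_c ≈ 0.825 d; D_c ≈ 2.95 mg/L; min DO ≈ 6.98 mg/L; x_c ≈ 74.1 km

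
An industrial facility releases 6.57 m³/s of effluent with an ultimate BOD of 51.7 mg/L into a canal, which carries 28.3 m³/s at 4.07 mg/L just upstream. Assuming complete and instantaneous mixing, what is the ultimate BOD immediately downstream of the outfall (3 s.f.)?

13.0 mg/L

Flow-weighted mixing: C = (Q_r C_r + Q_w C_w)/(Q_r + Q_w)
= (28.3×4.07 + 6.57×51.7)/(28.3 + 6.57) = 454.9/34.87 = 13.04 mg/L.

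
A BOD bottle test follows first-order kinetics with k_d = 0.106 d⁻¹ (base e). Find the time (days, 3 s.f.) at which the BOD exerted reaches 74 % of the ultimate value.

t ≈ 12.7 d

y/L₀ = 1 − e^(−k_d t) = 0.74 ⇒ e^(−k_d t) = 0.260
t = −ln(0.260) / 0.106 = 1.347 / 0.106 = 12.71 d.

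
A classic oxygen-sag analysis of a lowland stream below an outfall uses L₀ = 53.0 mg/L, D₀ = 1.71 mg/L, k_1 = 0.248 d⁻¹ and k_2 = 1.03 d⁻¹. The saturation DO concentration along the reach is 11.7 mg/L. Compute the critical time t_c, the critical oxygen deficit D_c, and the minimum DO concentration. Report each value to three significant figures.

t_c ≈ 1.68 d; D_c ≈ 8.41 mg/L; min DO ≈ 3.29 mg/L

With k_2/k_1 = 4.153 and 1 − D₀(k_2−k_1)/(k_1 L₀) = 0.8983,
t_c = ln(4.153 × 0.8983) / (1.03 − 0.248) = ln(3.731) / 0.7820 = 1.317/0.7820 = 1.684 d.
D_c = (k_1/k_2) L₀ e^(−k_1 t_c) = (0.248/1.03) × 53.0 × e^(−0.248×1.684) = 0.2408 × 53.0 × 0.6587 = 8.405 mg/L.
Minimum DO = C_s − D_c = 11.7 − 8.405 = 3.295 mg/L.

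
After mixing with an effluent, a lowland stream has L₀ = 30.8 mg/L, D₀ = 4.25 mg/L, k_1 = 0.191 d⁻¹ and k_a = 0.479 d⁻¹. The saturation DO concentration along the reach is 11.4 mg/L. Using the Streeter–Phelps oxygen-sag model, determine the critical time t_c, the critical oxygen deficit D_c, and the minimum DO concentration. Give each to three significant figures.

t_c = [1/(k_a−k_1)] ln[(k_a/k_1)(1 − D₀(k_a−k_1)/(k_1 L₀))]
= [1/(0.479−0.191)] ln[(0.479/0.191)(1 − 4.25×0.2880/(0.191×30.8))]
= (1/0.2880) ln[2.508 × 0.7919] = 3.472 × ln(1.986) = 3.472 × 0.6862 = 2.382 d.
L(t_c) = L₀ e^(−k_1 t_c) = 30.8 × 0.6344 = 19.54 mg/L, and at the critical point k_a D_c = k_1 L, so D_c = (0.191/0.479) × 19.54 = 7.792 mg/L.
Minimum DO = C_s − D_c = 11.4 − 7.792 = 3.608 mg/L.

t_c ≈ 2.38 d; D_c ≈ 7.79 mg/L; min DO ≈ 3.61 mg/L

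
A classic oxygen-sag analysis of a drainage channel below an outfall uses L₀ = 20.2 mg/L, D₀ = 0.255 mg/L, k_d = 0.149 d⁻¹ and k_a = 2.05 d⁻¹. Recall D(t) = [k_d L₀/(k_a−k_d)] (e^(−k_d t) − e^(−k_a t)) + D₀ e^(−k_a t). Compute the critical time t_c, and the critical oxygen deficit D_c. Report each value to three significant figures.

t_c ≈ 1.29 d; D_c ≈ 1.21 mg/L

t_c = [1/(k_a−k_d)] ln[(k_a/k_d)(1 − D₀(k_a−k_d)/(k_d L₀))]
= [1/(2.05−0.149)] ln[(2.05/0.149)(1 − 0.255×1.901/(0.149×20.2))]
= (1/1.901) ln[13.76 × 0.8389] = 0.5260 × ln(11.54) = 0.5260 × 2.446 = 1.287 d.
L(t_c) = L₀ e^(−k_d t_c) = 20.2 × 0.8255 = 16.68 mg/L, and at the critical point k_a D_c = k_d L, so D_c = (0.149/2.05) × 16.68 = 1.212 mg/L.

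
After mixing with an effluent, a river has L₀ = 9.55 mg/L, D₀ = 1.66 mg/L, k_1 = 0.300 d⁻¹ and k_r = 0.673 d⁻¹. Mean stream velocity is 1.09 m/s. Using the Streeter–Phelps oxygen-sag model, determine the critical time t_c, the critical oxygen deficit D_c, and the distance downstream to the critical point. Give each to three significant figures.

t_c = [1/(k_r−k_1)] ln[(k_r/k_1)(1 − D₀(k_r−k_1)/(k_1 L₀))]
= [1/(0.673−0.300)] ln[(0.673/0.300)(1 − 1.66×0.3730/(0.300×9.55))]
= (1/0.3730) ln[2.243 × 0.7839] = 2.681 × ln(1.759) = 2.681 × 0.5645 = 1.513 d.
L(t_c) = L₀ e^(−k_1 t_c) = 9.55 × 0.6351 = 6.065 mg/L, and at the critical point k_r D_c = k_1 L, so D_c = (0.300/0.673) × 6.065 = 2.704 mg/L.
x_c = v t_c = 1.09 m/s × 1.513 d × 86400 s/d = 142500 m ≈ 143 km.

t_c ≈ 1.51 d; D_c ≈ 2.70 mg/L; x_c ≈ 143 km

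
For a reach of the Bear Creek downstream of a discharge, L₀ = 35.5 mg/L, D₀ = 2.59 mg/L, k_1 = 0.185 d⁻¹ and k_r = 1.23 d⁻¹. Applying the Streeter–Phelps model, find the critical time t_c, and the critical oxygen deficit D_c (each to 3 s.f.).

With k_r/k_1 = 6.649 and 1 − D₀(k_r−k_1)/(k_1 L₀) = 0.5879,
t_c = ln(6.649 × 0.5879) / (1.23 − 0.185) = ln(3.909) / 1.045 = 1.363/1.045 = 1.304 d.
D_c = (k_1/k_r) L₀ e^(−k_1 t_c) = (0.185/1.23) × 35.5 × e^(−0.185×1.304) = 0.1504 × 35.5 × 0.7856 = 4.195 mg/L.

t_c ≈ 1.30 d; D_c ≈ 4.19 mg/L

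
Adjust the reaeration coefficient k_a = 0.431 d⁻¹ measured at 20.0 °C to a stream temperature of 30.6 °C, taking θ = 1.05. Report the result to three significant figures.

k_a(T₂) = k_a(T₁) · θ^(T₂−T₁) = 0.431 × 1.05^(30.6−20.0)
= 0.431 × 1.05^10.6 = 0.431 × 1.677 = 0.7229 d⁻¹.

k_a ≈ 0.723 d⁻¹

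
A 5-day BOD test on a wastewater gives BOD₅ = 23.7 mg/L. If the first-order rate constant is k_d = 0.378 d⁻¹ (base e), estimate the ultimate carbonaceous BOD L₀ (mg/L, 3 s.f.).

L₀ ≈ 27.9 mg/L

BOD₅ = L₀(1 − e^(−5k_d)) ⇒ L₀ = BOD₅ / (1 − e^(−5×0.378))
= 23.7 / (1 − 0.1511) = 23.7 / 0.8489 = 27.92 mg/L.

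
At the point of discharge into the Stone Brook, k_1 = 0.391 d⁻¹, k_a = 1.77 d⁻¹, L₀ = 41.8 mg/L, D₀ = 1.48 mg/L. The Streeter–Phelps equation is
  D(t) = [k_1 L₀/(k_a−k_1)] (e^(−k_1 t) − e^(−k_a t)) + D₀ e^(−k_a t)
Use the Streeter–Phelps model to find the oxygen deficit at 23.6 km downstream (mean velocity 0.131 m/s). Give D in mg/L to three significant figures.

D ≈ 4.99 mg/L

Travel time t = x/v = 23.6 km / (0.131 m/s) = 23600 m / 0.131 m/s = 180200 s = 2.085 d.
k_1 L₀/(k_a−k_1) = 0.391×41.8/(1.77−0.391) = 16.34/1.379 = 11.85 mg/L.
e^(−k_1 t) = e^(−0.391×2.085) = 0.4425; e^(−k_a t) = e^(−1.77×2.085) = 0.02496.
D = 11.85 × (0.4425 − 0.02496) + 1.48 × 0.02496 = 4.949 + 0.03694 = 4.986 mg/L.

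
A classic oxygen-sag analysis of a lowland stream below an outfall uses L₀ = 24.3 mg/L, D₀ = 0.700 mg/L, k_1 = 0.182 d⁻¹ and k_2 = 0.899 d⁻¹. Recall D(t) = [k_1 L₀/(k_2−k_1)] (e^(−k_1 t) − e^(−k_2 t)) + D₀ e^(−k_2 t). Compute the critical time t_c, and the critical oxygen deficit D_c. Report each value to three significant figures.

t_c ≈ 2.06 d; D_c ≈ 3.38 mg/L

At the critical point dD/dt = 0, so k_1 L₀ e^(−k_1 t) = k_2 D. Substituting D(t) from the Streeter–Phelps equation and solving for t gives
t_c = ln[(k_2/k_1)(1 − D₀(k_2−k_1)/(k_1 L₀))] / (k_2−k_1).
Here k_2−k_1 = 0.7170 d⁻¹ and 1 − D₀(k_2−k_1)/(k_1 L₀) = 1 − 0.700×0.7170/(0.182×24.3) = 0.8865, so
t_c = ln(4.940 × 0.8865) / 0.7170 = 1.477 / 0.7170 = 2.060 d.
D_c = (k_1/k_2) L₀ e^(−k_1 t_c) = (0.182/0.899) × 24.3 × e^(−0.182×2.060) = 0.2024 × 24.3 × 0.6874 = 3.382 mg/L.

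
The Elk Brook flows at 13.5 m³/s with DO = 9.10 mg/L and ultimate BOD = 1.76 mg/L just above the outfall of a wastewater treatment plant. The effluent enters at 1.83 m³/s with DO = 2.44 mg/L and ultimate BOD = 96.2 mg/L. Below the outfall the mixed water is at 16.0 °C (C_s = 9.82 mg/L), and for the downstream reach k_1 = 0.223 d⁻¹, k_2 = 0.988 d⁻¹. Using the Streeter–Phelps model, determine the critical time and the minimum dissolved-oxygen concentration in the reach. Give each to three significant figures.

t_c ≈ 1.28 d; minimum DO ≈ 7.61 mg/L

Mixed DO = (13.5×9.10 + 1.83×2.44)/(13.5+1.83) = 127.3/15.33 = 8.305 mg/L.
Mixed L₀ = (13.5×1.76 + 1.83×96.2)/(15.33) = 199.8/15.33 = 13.03 mg/L.
Initial deficit D₀ = C_s − DO₀ = 9.82 − 8.305 = 1.515 mg/L.
t_c = (1/0.7650) ln[(0.988/0.223)(1 − 1.515×0.7650/(0.223×13.03))] = 1.307 × ln(2.664) = 1.281 d.
D_c = (0.223/0.988) × 13.03 × e^(−0.223×1.281) = 0.2257 × 13.03 × 0.7516 = 2.211 mg/L.
Minimum DO = 9.82 − 2.211 = 7.609 mg/L.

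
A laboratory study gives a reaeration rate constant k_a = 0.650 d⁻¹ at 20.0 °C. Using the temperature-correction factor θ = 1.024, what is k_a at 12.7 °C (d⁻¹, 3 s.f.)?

k_a ≈ 0.547 d⁻¹

k_a(T₂) = k_a(T₁) · θ^(T₂−T₁) = 0.650 × 1.024^(12.7−20.0)
= 0.650 × 1.024^-7.30 = 0.650 × 0.8410 = 0.5467 d⁻¹.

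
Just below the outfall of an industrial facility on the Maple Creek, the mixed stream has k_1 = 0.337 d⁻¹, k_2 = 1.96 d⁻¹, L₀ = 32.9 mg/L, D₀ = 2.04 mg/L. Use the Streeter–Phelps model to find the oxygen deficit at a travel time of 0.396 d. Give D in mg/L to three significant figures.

k_1 L₀/(k_2−k_1) = 0.337×32.9/(1.96−0.337) = 11.09/1.623 = 6.831 mg/L.
e^(−k_1 t) = e^(−0.337×0.3960) = 0.8751; e^(−k_2 t) = e^(−1.96×0.3960) = 0.4602.
D = 6.831 × (0.8751 − 0.4602) + 2.04 × 0.4602 = 2.834 + 0.9387 = 3.773 mg/L.

D ≈ 3.77 mg/L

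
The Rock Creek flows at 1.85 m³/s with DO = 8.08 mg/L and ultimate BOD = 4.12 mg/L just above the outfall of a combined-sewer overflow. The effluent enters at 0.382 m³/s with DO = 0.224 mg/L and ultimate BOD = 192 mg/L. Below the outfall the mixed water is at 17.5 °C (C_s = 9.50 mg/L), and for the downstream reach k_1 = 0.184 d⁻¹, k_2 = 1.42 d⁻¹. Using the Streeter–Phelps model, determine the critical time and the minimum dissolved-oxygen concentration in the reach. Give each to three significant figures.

Mixed DO = (1.85×8.08 + 0.382×0.224)/(1.85+0.382) = 15.03/2.232 = 6.735 mg/L.
Mixed L₀ = (1.85×4.12 + 0.382×192)/(2.232) = 80.97/2.232 = 36.28 mg/L.
Initial deficit D₀ = C_s − DO₀ = 9.50 − 6.735 = 2.765 mg/L.
t_c = (1/1.236) ln[(1.42/0.184)(1 − 2.765×1.236/(0.184×36.28))] = 0.8091 × ln(3.767) = 1.073 d.
D_c = (0.184/1.42) × 36.28 × e^(−0.184×1.073) = 0.1296 × 36.28 × 0.8208 = 3.858 mg/L.
Minimum DO = 9.50 − 3.858 = 5.642 mg/L.

t_c ≈ 1.07 d; minimum DO ≈ 5.64 mg/L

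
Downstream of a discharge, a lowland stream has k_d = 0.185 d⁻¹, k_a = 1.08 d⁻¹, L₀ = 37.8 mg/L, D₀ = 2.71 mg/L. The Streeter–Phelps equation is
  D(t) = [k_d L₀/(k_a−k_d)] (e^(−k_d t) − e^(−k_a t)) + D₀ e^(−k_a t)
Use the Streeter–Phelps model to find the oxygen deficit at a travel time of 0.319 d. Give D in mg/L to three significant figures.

D ≈ 3.75 mg/L

k_d L₀/(k_a−k_d) = 0.185×37.8/(1.08−0.185) = 6.993/0.8950 = 7.813 mg/L.
e^(−k_d t) = e^(−0.185×0.3190) = 0.9427; e^(−k_a t) = e^(−1.08×0.3190) = 0.7086.
D = 7.813 × (0.9427 − 0.7086) + 2.71 × 0.7086 = 1.829 + 1.920 = 3.750 mg/L.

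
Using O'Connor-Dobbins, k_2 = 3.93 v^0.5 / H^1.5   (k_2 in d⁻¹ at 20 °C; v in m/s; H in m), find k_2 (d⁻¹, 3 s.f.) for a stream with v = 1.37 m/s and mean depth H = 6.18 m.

k_2 ≈ 0.299 d⁻¹

k_2 = 3.93 × 1.37^0.5 / 6.18^1.5 = 3.93 × 1.170 / 15.36 = 0.2994 d⁻¹.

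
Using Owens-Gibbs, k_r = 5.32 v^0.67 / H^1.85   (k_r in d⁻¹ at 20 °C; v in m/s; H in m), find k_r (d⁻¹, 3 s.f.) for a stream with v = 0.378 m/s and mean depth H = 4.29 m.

k_r = 5.32 × 0.378^0.67 / 4.29^1.85 = 5.32 × 0.5211 / 14.79 = 0.1874 d⁻¹.

k_r ≈ 0.187 d⁻¹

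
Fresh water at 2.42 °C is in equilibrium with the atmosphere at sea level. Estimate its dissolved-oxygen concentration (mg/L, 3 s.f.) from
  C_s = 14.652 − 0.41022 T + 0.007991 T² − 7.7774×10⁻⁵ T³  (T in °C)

C_s ≈ 13.7 mg/L

C_s = 14.652 − 0.41022×2.42 + 0.007991×2.42² − 7.7774×10⁻⁵×2.42³ = 13.70 mg/L.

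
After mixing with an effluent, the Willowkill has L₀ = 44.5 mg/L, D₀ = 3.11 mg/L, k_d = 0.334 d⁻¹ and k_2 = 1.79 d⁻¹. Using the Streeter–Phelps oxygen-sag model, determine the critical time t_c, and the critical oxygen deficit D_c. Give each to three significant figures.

At the critical point dD/dt = 0, so k_d L₀ e^(−k_d t) = k_2 D. Substituting D(t) from the Streeter–Phelps equation and solving for t gives
t_c = ln[(k_2/k_d)(1 − D₀(k_2−k_d)/(k_d L₀))] / (k_2−k_d).
Here k_2−k_d = 1.456 d⁻¹ and 1 − D₀(k_2−k_d)/(k_d L₀) = 1 − 3.11×1.456/(0.334×44.5) = 0.6953, so
t_c = ln(5.359 × 0.6953) / 1.456 = 1.315 / 1.456 = 0.9035 d.
D_c = (k_d/k_2) L₀ e^(−k_d t_c) = (0.334/1.79) × 44.5 × e^(−0.334×0.9035) = 0.1866 × 44.5 × 0.7395 = 6.140 mg/L.

t_c ≈ 0.903 d; D_c ≈ 6.14 mg/L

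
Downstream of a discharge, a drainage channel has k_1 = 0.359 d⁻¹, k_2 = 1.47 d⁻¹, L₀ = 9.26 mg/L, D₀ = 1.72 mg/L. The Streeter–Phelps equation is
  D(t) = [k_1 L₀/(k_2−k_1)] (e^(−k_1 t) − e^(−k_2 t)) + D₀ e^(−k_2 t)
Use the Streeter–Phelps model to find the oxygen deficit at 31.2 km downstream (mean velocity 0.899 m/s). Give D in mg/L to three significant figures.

Travel time t = x/v = 31.2 km / (0.899 m/s) = 31200 m / 0.899 m/s = 34710 s = 0.4017 d.
k_1 L₀/(k_2−k_1) = 0.359×9.26/(1.47−0.359) = 3.324/1.111 = 2.992 mg/L.
e^(−k_1 t) = e^(−0.359×0.4017) = 0.8657; e^(−k_2 t) = e^(−1.47×0.4017) = 0.5541.
D = 2.992 × (0.8657 − 0.5541) + 1.72 × 0.5541 = 0.9325 + 0.9530 = 1.886 mg/L.

D ≈ 1.89 mg/L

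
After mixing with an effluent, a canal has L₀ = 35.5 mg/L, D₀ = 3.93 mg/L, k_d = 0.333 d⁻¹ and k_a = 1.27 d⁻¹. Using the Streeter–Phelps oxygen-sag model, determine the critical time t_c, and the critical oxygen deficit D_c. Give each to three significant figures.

At the critical point dD/dt = 0, so k_d L₀ e^(−k_d t) = k_a D. Substituting D(t) from the Streeter–Phelps equation and solving for t gives
t_c = ln[(k_a/k_d)(1 − D₀(k_a−k_d)/(k_d L₀))] / (k_a−k_d).
Here k_a−k_d = 0.9370 d⁻¹ and 1 − D₀(k_a−k_d)/(k_d L₀) = 1 − 3.93×0.9370/(0.333×35.5) = 0.6885, so
t_c = ln(3.814 × 0.6885) / 0.9370 = 0.9654 / 0.9370 = 1.030 d.
D_c = (k_d/k_a) L₀ e^(−k_d t_c) = (0.333/1.27) × 35.5 × e^(−0.333×1.030) = 0.2622 × 35.5 × 0.7096 = 6.605 mg/L.

t_c ≈ 1.03 d; D_c ≈ 6.60 mg/L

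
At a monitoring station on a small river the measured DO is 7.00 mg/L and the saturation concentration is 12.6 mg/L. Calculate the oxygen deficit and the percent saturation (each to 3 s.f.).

D ≈ 5.60 mg/L; 55.6 % saturation

D = C_s − C = 12.6 − 7.00 = 5.60 mg/L.
% saturation = 7.00/12.6 × 100 = 55.6 %.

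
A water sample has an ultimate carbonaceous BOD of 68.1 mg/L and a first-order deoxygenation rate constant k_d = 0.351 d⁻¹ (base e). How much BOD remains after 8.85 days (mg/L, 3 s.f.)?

L_t = L₀ e^(−k_d t) = 68.1 × e^(−0.351×8.85) = 68.1 × 0.04476 = 3.048 mg/L.

L ≈ 3.05 mg/L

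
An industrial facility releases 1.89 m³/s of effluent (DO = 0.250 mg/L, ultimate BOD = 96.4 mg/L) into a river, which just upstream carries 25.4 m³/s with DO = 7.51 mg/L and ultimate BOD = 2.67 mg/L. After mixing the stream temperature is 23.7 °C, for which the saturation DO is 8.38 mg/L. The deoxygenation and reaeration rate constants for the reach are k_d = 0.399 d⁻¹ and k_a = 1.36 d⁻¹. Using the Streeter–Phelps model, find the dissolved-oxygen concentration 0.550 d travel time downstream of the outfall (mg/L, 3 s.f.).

Mixed DO = (25.4×7.51 + 1.89×0.250)/(25.4+1.89) = 191.2/27.29 = 7.007 mg/L.
Mixed L₀ = (25.4×2.67 + 1.89×96.4)/(27.29) = 250.0/27.29 = 9.161 mg/L.
Initial deficit D₀ = C_s − DO₀ = 8.38 − 7.007 = 1.373 mg/L.
D(0.550) = [0.399×9.161/(1.36−0.399)](e^(−0.399×0.550) − e^(−1.36×0.550)) + 1.373 e^(−1.36×0.550)
= 3.804 × (0.8030 − 0.4733) + 1.373 × 0.4733 = 1.904 mg/L.
DO = 8.38 − 1.904 = 6.476 mg/L.

DO ≈ 6.48 mg/L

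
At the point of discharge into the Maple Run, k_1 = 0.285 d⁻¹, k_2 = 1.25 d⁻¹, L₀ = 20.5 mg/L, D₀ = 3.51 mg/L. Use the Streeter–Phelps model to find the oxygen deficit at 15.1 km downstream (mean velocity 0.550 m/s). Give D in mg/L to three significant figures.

D ≈ 3.82 mg/L

Travel time t = x/v = 15.1 km / (0.550 m/s) = 15100 m / 0.550 m/s = 27450 s = 0.3178 d.
k_1 L₀/(k_2−k_1) = 0.285×20.5/(1.25−0.285) = 5.842/0.9650 = 6.054 mg/L.
e^(−k_1 t) = e^(−0.285×0.3178) = 0.9134; e^(−k_2 t) = e^(−1.25×0.3178) = 0.6722.
D = 6.054 × (0.9134 − 0.6722) + 3.51 × 0.6722 = 1.460 + 2.359 = 3.820 mg/L.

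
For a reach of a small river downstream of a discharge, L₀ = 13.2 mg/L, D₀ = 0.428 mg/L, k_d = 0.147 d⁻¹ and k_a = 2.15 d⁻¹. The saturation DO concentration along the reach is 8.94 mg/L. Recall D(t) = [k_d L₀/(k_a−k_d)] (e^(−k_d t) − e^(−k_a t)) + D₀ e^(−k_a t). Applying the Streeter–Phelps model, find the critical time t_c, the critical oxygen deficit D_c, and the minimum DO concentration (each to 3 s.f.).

t_c = [1/(k_a−k_d)] ln[(k_a/k_d)(1 − D₀(k_a−k_d)/(k_d L₀))]
= [1/(2.15−0.147)] ln[(2.15/0.147)(1 − 0.428×2.003/(0.147×13.2))]
= (1/2.003) ln[14.63 × 0.5582] = 0.4993 × ln(8.164) = 0.4993 × 2.100 = 1.048 d.
D_c = (k_d/k_a) L₀ e^(−k_d t_c) = (0.147/2.15) × 13.2 × e^(−0.147×1.048) = 0.06837 × 13.2 × 0.8572 = 0.7736 mg/L.
Minimum DO = C_s − D_c = 8.94 − 0.7736 = 8.166 mg/L.

t_c ≈ 1.05 d; D_c ≈ 0.774 mg/L; min DO ≈ 8.17 mg/L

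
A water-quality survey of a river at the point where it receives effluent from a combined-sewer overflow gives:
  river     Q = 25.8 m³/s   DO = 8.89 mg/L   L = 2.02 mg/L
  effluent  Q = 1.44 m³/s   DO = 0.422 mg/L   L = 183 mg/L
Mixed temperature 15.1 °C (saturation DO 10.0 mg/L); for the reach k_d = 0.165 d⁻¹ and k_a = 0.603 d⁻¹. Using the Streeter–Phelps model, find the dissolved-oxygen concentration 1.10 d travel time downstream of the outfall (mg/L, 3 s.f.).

Mixed DO = (25.8×8.89 + 1.44×0.422)/(25.8+1.44) = 230.0/27.24 = 8.442 mg/L.
Mixed L₀ = (25.8×2.02 + 1.44×183)/(27.24) = 315.6/27.24 = 11.59 mg/L.
Initial deficit D₀ = C_s − DO₀ = 10.0 − 8.442 = 1.558 mg/L.
D(1.10) = [0.165×11.59/(0.603−0.165)](e^(−0.165×1.10) − e^(−0.603×1.10)) + 1.558 e^(−0.603×1.10)
= 4.365 × (0.8340 − 0.5151) + 1.558 × 0.5151 = 2.194 mg/L.
DO = 10.0 − 2.194 = 7.806 mg/L.

DO ≈ 7.81 mg/L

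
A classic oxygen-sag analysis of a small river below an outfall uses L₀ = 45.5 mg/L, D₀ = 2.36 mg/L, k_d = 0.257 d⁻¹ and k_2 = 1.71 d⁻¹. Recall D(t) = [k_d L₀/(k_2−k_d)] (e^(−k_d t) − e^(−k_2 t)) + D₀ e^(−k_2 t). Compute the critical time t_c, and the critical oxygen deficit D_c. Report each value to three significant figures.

t_c = [1/(k_2−k_d)] ln[(k_2/k_d)(1 − D₀(k_2−k_d)/(k_d L₀))]
= [1/(1.71−0.257)] ln[(1.71/0.257)(1 − 2.36×1.453/(0.257×45.5))]
= (1/1.453) ln[6.654 × 0.7068] = 0.6882 × ln(4.703) = 0.6882 × 1.548 = 1.065 d.
L(t_c) = L₀ e^(−k_d t_c) = 45.5 × 0.7605 = 34.60 mg/L, and at the critical point k_2 D_c = k_d L, so D_c = (0.257/1.71) × 34.60 = 5.200 mg/L.

t_c ≈ 1.07 d; D_c ≈ 5.20 mg/L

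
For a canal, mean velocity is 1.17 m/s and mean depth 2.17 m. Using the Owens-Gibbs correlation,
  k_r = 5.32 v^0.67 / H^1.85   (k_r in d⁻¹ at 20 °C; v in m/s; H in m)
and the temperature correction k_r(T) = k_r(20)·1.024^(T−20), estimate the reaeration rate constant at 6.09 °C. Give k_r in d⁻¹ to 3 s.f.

k_r(20) = 5.32 × 1.17^0.67 / 2.17^1.85 = 5.32 × 1.111 / 4.192 = 1.410 d⁻¹.
k_r(6.09) = 1.410 × 1.024^(6.09−20) = 1.410 × 0.7190 = 1.014 d⁻¹.

k_r ≈ 1.01 d⁻¹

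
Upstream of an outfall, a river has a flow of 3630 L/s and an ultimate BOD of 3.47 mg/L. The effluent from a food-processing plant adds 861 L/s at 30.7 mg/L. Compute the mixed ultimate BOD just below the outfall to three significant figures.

Flow-weighted mixing: C = (Q_r C_r + Q_w C_w)/(Q_r + Q_w)
= (3630×3.47 + 861×30.7)/(3630 + 861) = 39030/4491 = 8.690 mg/L.

8.69 mg/L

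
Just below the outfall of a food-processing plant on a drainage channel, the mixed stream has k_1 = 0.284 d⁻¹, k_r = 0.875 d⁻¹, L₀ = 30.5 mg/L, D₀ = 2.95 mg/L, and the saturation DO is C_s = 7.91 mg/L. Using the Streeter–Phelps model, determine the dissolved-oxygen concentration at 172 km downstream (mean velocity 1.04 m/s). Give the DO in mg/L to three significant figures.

Travel time t = x/v = 172 km / (1.04 m/s) = 172000 m / 1.04 m/s = 165400 s = 1.914 d.
k_1 L₀/(k_r−k_1) = 0.284×30.5/(0.875−0.284) = 8.662/0.5910 = 14.66 mg/L.
e^(−k_1 t) = e^(−0.284×1.914) = 0.5806; e^(−k_r t) = e^(−0.875×1.914) = 0.1873.
D = 14.66 × (0.5806 − 0.1873) + 2.95 × 0.1873 = 5.765 + 0.5526 = 6.317 mg/L.
DO = C_s − D = 7.91 − 6.317 = 1.593 mg/L.

DO ≈ 1.59 mg/L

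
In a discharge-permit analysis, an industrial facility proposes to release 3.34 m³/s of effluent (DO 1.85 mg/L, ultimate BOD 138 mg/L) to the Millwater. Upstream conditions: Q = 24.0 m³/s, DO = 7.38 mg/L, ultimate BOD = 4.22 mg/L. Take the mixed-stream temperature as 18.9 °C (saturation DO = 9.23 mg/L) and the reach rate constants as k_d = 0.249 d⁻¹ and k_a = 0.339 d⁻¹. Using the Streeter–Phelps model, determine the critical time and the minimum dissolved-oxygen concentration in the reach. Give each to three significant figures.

Mixed DO = (24.0×7.38 + 3.34×1.85)/(24.0+3.34) = 183.3/27.34 = 6.704 mg/L.
Mixed L₀ = (24.0×4.22 + 3.34×138)/(27.34) = 562.2/27.34 = 20.56 mg/L.
Initial deficit D₀ = C_s − DO₀ = 9.23 − 6.704 = 2.526 mg/L.
t_c = (1/0.09000) ln[(0.339/0.249)(1 − 2.526×0.09000/(0.249×20.56))] = 11.11 × ln(1.301) = 2.924 d.
D_c = (0.249/0.339) × 20.56 × e^(−0.249×2.924) = 0.7345 × 20.56 × 0.4829 = 7.293 mg/L.
Minimum DO = 9.23 − 7.293 = 1.937 mg/L.

t_c ≈ 2.92 d; minimum DO ≈ 1.94 mg/L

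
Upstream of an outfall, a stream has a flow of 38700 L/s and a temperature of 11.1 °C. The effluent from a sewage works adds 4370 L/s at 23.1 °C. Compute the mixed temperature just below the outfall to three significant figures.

Flow-weighted mixing: C = (Q_r C_r + Q_w C_w)/(Q_r + Q_w)
= (38700×11.1 + 4370×23.1)/(38700 + 4370) = 530500/43070 = 12.32 °C.

12.3 °C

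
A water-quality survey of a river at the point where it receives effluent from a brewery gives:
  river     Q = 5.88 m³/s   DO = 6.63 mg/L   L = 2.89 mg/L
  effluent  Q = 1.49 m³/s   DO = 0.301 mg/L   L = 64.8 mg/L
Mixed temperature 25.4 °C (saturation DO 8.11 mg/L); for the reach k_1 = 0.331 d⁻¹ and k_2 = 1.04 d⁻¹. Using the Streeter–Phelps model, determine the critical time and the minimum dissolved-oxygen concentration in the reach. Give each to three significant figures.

Mixed DO = (5.88×6.63 + 1.49×0.301)/(5.88+1.49) = 39.43/7.370 = 5.350 mg/L.
Mixed L₀ = (5.88×2.89 + 1.49×64.8)/(7.370) = 113.5/7.370 = 15.41 mg/L.
Initial deficit D₀ = C_s − DO₀ = 8.11 − 5.350 = 2.760 mg/L.
t_c = (1/0.7090) ln[(1.04/0.331)(1 − 2.760×0.7090/(0.331×15.41))] = 1.410 × ln(1.937) = 0.9321 d.
D_c = (0.331/1.04) × 15.41 × e^(−0.331×0.9321) = 0.3183 × 15.41 × 0.7345 = 3.602 mg/L.
Minimum DO = 8.11 − 3.602 = 4.508 mg/L.

t_c ≈ 0.932 d; minimum DO ≈ 4.51 mg/L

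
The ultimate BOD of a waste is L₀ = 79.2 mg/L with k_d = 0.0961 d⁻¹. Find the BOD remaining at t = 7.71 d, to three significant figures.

L ≈ 37.8 mg/L

L_t = L₀ e^(−k_d t) = 79.2 × e^(−0.0961×7.71) = 79.2 × 0.4767 = 37.75 mg/L.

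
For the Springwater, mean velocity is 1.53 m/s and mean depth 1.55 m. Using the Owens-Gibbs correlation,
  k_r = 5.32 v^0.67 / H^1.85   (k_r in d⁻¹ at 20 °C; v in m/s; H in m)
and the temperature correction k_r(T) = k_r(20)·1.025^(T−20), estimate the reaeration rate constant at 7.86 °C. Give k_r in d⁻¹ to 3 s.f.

k_r ≈ 2.33 d⁻¹

k_r(20) = 5.32 × 1.53^0.67 / 1.55^1.85 = 5.32 × 1.330 / 2.250 = 3.144 d⁻¹.
k_r(7.86) = 3.144 × 1.025^(7.86−20) = 3.144 × 0.7410 = 2.330 d⁻¹.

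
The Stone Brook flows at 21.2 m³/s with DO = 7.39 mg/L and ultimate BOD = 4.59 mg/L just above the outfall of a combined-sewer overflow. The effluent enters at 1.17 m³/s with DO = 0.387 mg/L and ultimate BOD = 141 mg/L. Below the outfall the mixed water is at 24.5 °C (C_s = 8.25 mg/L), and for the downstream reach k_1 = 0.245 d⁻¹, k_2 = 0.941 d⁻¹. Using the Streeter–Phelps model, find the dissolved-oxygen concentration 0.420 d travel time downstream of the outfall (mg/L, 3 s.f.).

Mixed DO = (21.2×7.39 + 1.17×0.387)/(21.2+1.17) = 157.1/22.37 = 7.024 mg/L.
Mixed L₀ = (21.2×4.59 + 1.17×141)/(22.37) = 262.3/22.37 = 11.72 mg/L.
Initial deficit D₀ = C_s − DO₀ = 8.25 − 7.024 = 1.226 mg/L.
D(0.420) = [0.245×11.72/(0.941−0.245)](e^(−0.245×0.420) − e^(−0.941×0.420)) + 1.226 e^(−0.941×0.420)
= 4.127 × (0.9022 − 0.6735) + 1.226 × 0.6735 = 1.770 mg/L.
DO = 8.25 − 1.770 = 6.480 mg/L.

DO ≈ 6.48 mg/L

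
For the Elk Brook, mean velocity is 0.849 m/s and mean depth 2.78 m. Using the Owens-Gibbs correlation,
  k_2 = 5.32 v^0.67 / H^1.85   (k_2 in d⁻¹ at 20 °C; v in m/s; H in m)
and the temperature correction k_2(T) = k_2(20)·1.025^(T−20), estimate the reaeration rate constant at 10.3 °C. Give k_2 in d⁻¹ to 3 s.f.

k_2(20) = 5.32 × 0.849^0.67 / 2.78^1.85 = 5.32 × 0.8961 / 6.630 = 0.7191 d⁻¹.
k_2(10.3) = 0.7191 × 1.025^(10.3−20) = 0.7191 × 0.7870 = 0.5659 d⁻¹.

k_2 ≈ 0.566 d⁻¹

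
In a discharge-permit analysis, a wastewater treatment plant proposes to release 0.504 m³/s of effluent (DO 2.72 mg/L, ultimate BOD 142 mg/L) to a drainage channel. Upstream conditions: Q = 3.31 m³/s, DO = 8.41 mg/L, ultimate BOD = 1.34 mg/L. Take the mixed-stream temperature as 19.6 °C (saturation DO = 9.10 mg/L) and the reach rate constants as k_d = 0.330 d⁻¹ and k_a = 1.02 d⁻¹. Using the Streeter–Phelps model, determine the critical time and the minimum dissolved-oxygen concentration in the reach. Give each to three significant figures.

t_c ≈ 1.40 d; minimum DO ≈ 5.04 mg/L

Mixed DO = (3.31×8.41 + 0.504×2.72)/(3.31+0.504) = 29.21/3.814 = 7.658 mg/L.
Mixed L₀ = (3.31×1.34 + 0.504×142)/(3.814) = 76.00/3.814 = 19.93 mg/L.
Initial deficit D₀ = C_s − DO₀ = 9.10 − 7.658 = 1.442 mg/L.
t_c = (1/0.6900) ln[(1.02/0.330)(1 − 1.442×0.6900/(0.330×19.93))] = 1.449 × ln(2.623) = 1.398 d.
D_c = (0.330/1.02) × 19.93 × e^(−0.330×1.398) = 0.3235 × 19.93 × 0.6305 = 4.065 mg/L.
Minimum DO = 9.10 − 4.065 = 5.035 mg/L.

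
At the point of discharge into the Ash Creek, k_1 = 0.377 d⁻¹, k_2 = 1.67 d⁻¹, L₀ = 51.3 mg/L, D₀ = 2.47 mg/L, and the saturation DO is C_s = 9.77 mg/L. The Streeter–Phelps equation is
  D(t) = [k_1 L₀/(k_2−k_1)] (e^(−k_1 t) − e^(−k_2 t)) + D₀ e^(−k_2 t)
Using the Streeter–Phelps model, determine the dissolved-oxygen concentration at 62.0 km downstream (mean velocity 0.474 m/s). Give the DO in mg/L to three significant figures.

DO ≈ 2.31 mg/L

Travel time t = x/v = 62.0 km / (0.474 m/s) = 62000 m / 0.474 m/s = 130800 s = 1.514 d.
k_1 L₀/(k_2−k_1) = 0.377×51.3/(1.67−0.377) = 19.34/1.293 = 14.96 mg/L.
e^(−k_1 t) = e^(−0.377×1.514) = 0.5651; e^(−k_2 t) = e^(−1.67×1.514) = 0.07980.
D = 14.96 × (0.5651 − 0.07980) + 2.47 × 0.07980 = 7.259 + 0.1971 = 7.456 mg/L.
DO = C_s − D = 9.77 − 7.456 = 2.314 mg/L.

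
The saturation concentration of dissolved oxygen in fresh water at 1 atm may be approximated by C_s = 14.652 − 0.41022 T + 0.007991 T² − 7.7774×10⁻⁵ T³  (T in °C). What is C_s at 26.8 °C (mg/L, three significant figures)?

C_s ≈ 7.90 mg/L

C_s = 14.652 − 0.41022×26.8 + 0.007991×26.8² − 7.7774×10⁻⁵×26.8³ = 7.901 mg/L.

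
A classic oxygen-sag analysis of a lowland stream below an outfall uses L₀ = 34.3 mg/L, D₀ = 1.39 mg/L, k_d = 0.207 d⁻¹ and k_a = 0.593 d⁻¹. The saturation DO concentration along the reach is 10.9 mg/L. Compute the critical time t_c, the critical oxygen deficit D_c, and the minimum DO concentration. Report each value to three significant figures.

t_c ≈ 2.52 d; D_c ≈ 7.10 mg/L; min DO ≈ 3.80 mg/L

With k_a/k_d = 2.865 and 1 − D₀(k_a−k_d)/(k_d L₀) = 0.9244,
t_c = ln(2.865 × 0.9244) / (0.593 − 0.207) = ln(2.648) / 0.3860 = 0.9739/0.3860 = 2.523 d.
D_c = (k_d/k_a) L₀ e^(−k_d t_c) = (0.207/0.593) × 34.3 × e^(−0.207×2.523) = 0.3491 × 34.3 × 0.5932 = 7.102 mg/L.
Minimum DO = C_s − D_c = 10.9 − 7.102 = 3.798 mg/L.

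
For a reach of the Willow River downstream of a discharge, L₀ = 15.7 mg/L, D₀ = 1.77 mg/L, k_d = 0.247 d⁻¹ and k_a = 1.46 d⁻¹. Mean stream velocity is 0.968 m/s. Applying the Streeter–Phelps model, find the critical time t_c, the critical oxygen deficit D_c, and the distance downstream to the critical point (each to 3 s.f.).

t_c ≈ 0.800 d; D_c ≈ 2.18 mg/L; x_c ≈ 66.9 km

At the critical point dD/dt = 0, so k_d L₀ e^(−k_d t) = k_a D. Substituting D(t) from the Streeter–Phelps equation and solving for t gives
t_c = ln[(k_a/k_d)(1 − D₀(k_a−k_d)/(k_d L₀))] / (k_a−k_d).
Here k_a−k_d = 1.213 d⁻¹ and 1 − D₀(k_a−k_d)/(k_d L₀) = 1 − 1.77×1.213/(0.247×15.7) = 0.4463, so
t_c = ln(5.911 × 0.4463) / 1.213 = 0.9701 / 1.213 = 0.7998 d.
L(t_c) = L₀ e^(−k_d t_c) = 15.7 × 0.8207 = 12.89 mg/L, and at the critical point k_a D_c = k_d L, so D_c = (0.247/1.46) × 12.89 = 2.180 mg/L.
x_c = v t_c = 0.968 m/s × 0.7998 d × 86400 s/d = 66890 m ≈ 66.9 km.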